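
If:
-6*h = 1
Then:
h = -1/6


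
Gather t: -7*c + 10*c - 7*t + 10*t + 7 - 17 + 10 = 3*c + 3*t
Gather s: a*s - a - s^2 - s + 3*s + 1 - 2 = -a - s^2 + s*(a + 2) - 1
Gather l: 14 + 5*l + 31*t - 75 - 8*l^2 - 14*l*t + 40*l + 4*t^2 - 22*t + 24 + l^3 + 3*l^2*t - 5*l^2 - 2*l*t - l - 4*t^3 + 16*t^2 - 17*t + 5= l^3 + l^2*(3*t - 13) + l*(44 - 16*t) - 4*t^3 + 20*t^2 - 8*t - 32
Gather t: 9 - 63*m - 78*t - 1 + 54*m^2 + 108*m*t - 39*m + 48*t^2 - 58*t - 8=54*m^2 - 102*m + 48*t^2 + t*(108*m - 136)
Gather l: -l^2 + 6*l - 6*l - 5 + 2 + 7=4 - l^2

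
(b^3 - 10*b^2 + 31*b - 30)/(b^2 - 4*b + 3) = (b^2 - 7*b + 10)/(b - 1)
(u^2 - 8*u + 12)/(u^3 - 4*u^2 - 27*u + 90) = (u - 2)/(u^2 + 2*u - 15)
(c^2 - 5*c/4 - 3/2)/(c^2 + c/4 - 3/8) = 2*(c - 2)/(2*c - 1)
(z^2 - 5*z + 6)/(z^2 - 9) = (z - 2)/(z + 3)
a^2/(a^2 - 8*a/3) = 3*a/(3*a - 8)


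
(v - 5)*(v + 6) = v^2 + v - 30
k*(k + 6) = k^2 + 6*k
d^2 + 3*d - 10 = (d - 2)*(d + 5)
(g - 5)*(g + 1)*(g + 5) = g^3 + g^2 - 25*g - 25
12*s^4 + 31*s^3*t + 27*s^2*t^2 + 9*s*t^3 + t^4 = (s + t)^2*(3*s + t)*(4*s + t)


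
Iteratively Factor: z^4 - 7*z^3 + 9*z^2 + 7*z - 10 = (z - 1)*(z^3 - 6*z^2 + 3*z + 10) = (z - 5)*(z - 1)*(z^2 - z - 2) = (z - 5)*(z - 1)*(z + 1)*(z - 2)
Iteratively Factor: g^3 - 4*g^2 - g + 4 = (g + 1)*(g^2 - 5*g + 4) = (g - 1)*(g + 1)*(g - 4)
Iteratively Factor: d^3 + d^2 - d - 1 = (d - 1)*(d^2 + 2*d + 1) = (d - 1)*(d + 1)*(d + 1)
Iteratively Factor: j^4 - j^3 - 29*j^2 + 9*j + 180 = (j - 3)*(j^3 + 2*j^2 - 23*j - 60) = (j - 3)*(j + 3)*(j^2 - j - 20) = (j - 5)*(j - 3)*(j + 3)*(j + 4)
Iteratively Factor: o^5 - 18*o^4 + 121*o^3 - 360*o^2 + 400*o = (o - 5)*(o^4 - 13*o^3 + 56*o^2 - 80*o) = (o - 5)*(o - 4)*(o^3 - 9*o^2 + 20*o) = o*(o - 5)*(o - 4)*(o^2 - 9*o + 20) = o*(o - 5)^2*(o - 4)*(o - 4)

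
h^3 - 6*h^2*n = h^2*(h - 6*n)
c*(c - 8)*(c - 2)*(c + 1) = c^4 - 9*c^3 + 6*c^2 + 16*c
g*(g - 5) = g^2 - 5*g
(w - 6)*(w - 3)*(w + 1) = w^3 - 8*w^2 + 9*w + 18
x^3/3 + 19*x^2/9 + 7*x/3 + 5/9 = (x/3 + 1/3)*(x + 1/3)*(x + 5)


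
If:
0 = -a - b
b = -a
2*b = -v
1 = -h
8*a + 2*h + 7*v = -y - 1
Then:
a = 1/22 - y/22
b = y/22 - 1/22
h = -1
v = 1/11 - y/11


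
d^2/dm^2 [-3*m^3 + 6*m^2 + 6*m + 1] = 12 - 18*m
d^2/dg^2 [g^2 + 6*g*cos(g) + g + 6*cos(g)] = -6*g*cos(g) - 12*sin(g) - 6*cos(g) + 2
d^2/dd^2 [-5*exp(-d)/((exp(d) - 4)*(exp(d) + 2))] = 5*(-9*exp(4*d) + 22*exp(3*d) - 48*exp(d) - 64)*exp(-d)/(exp(6*d) - 6*exp(5*d) - 12*exp(4*d) + 88*exp(3*d) + 96*exp(2*d) - 384*exp(d) - 512)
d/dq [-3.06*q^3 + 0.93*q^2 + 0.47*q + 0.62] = -9.18*q^2 + 1.86*q + 0.47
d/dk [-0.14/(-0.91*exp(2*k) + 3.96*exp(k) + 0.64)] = (0.5544 - 0.2548*exp(k))*exp(k)/(-0.91*exp(2*k) + 3.96*exp(k) + 0.64)^2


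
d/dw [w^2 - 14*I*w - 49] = 2*w - 14*I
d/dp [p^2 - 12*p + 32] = 2*p - 12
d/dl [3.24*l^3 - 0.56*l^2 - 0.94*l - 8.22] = 9.72*l^2 - 1.12*l - 0.94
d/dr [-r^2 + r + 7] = 1 - 2*r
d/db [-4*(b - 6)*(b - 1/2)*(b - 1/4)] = -12*b^2 + 54*b - 37/2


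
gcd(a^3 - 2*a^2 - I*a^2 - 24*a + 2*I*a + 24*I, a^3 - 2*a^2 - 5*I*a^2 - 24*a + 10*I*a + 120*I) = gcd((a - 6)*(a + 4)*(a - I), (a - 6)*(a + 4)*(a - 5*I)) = a^2 - 2*a - 24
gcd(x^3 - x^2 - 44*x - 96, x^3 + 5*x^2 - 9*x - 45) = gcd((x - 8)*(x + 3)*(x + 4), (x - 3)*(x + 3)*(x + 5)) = x + 3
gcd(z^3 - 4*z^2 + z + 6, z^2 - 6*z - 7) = z + 1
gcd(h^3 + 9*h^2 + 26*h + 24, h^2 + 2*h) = h + 2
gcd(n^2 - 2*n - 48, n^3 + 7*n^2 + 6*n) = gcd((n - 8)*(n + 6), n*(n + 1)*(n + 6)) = n + 6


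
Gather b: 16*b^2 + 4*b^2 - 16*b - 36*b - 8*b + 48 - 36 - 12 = 20*b^2 - 60*b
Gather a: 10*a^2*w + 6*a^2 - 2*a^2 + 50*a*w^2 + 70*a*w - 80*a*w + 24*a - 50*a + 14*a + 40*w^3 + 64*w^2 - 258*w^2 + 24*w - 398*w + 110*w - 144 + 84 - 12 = a^2*(10*w + 4) + a*(50*w^2 - 10*w - 12) + 40*w^3 - 194*w^2 - 264*w - 72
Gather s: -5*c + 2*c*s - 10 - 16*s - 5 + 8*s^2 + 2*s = -5*c + 8*s^2 + s*(2*c - 14) - 15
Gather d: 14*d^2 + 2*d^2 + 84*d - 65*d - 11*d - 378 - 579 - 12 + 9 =16*d^2 + 8*d - 960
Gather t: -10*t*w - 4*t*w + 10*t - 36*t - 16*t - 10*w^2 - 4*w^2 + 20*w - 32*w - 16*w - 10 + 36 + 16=t*(-14*w - 42) - 14*w^2 - 28*w + 42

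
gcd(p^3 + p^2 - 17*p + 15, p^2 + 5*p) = p + 5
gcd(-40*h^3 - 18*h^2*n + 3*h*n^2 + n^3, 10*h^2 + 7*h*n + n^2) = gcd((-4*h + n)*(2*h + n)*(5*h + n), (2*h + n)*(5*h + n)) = 10*h^2 + 7*h*n + n^2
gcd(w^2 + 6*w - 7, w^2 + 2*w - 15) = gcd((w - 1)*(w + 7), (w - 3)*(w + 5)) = 1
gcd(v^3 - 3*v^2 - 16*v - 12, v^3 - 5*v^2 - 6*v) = v^2 - 5*v - 6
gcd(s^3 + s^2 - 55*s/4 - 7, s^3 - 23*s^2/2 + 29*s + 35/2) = s + 1/2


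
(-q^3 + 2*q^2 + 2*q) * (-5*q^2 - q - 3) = 5*q^5 - 9*q^4 - 9*q^3 - 8*q^2 - 6*q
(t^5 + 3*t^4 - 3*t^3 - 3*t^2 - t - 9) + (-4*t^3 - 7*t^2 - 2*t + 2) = t^5 + 3*t^4 - 7*t^3 - 10*t^2 - 3*t - 7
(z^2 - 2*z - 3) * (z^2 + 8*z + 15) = z^4 + 6*z^3 - 4*z^2 - 54*z - 45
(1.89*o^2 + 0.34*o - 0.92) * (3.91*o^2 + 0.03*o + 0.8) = 7.3899*o^4 + 1.3861*o^3 - 2.075*o^2 + 0.2444*o - 0.736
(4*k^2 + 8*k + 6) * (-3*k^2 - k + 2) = -12*k^4 - 28*k^3 - 18*k^2 + 10*k + 12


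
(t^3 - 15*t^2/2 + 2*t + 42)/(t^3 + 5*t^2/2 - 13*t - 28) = (t - 6)/(t + 4)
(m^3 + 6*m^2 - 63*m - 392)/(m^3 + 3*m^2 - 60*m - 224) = (m + 7)/(m + 4)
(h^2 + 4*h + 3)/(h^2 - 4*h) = (h^2 + 4*h + 3)/(h*(h - 4))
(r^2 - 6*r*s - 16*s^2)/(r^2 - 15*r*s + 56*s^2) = (r + 2*s)/(r - 7*s)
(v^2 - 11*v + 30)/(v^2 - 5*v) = (v - 6)/v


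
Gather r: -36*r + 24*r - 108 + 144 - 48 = -12*r - 12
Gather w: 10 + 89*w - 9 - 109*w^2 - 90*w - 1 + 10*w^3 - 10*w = 10*w^3 - 109*w^2 - 11*w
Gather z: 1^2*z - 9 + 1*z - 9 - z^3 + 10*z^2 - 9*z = -z^3 + 10*z^2 - 7*z - 18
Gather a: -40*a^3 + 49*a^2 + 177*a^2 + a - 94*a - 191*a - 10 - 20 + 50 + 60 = -40*a^3 + 226*a^2 - 284*a + 80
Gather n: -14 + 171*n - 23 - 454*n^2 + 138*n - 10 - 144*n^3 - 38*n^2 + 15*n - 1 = -144*n^3 - 492*n^2 + 324*n - 48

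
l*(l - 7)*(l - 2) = l^3 - 9*l^2 + 14*l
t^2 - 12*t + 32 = (t - 8)*(t - 4)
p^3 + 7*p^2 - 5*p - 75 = (p - 3)*(p + 5)^2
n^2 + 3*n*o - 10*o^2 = (n - 2*o)*(n + 5*o)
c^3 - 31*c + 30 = (c - 5)*(c - 1)*(c + 6)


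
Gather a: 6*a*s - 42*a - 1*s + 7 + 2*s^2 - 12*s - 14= a*(6*s - 42) + 2*s^2 - 13*s - 7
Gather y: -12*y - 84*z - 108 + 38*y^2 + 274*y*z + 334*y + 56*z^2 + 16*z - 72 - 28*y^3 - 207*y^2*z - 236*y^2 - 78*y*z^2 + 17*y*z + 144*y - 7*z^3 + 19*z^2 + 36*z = -28*y^3 + y^2*(-207*z - 198) + y*(-78*z^2 + 291*z + 466) - 7*z^3 + 75*z^2 - 32*z - 180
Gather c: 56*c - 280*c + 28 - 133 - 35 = -224*c - 140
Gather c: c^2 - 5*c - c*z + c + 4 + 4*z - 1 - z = c^2 + c*(-z - 4) + 3*z + 3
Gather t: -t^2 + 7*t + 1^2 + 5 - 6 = -t^2 + 7*t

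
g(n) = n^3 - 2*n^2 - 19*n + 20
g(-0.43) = 27.72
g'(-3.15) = 23.37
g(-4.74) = -41.37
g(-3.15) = 28.75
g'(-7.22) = 166.27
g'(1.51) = -18.20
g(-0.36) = 26.53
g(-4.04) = -1.82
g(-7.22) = -323.44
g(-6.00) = -154.00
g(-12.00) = -1768.00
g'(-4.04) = 46.12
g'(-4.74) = 67.36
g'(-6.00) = 113.00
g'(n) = 3*n^2 - 4*n - 19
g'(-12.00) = 461.00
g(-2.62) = 38.07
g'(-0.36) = -17.17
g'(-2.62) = 12.07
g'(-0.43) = -16.73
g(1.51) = -9.81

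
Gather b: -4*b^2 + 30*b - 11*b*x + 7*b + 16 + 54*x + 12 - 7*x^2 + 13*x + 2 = -4*b^2 + b*(37 - 11*x) - 7*x^2 + 67*x + 30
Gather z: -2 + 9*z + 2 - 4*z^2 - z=-4*z^2 + 8*z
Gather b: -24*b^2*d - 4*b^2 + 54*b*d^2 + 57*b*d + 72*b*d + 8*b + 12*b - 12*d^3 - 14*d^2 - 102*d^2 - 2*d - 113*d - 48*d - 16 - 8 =b^2*(-24*d - 4) + b*(54*d^2 + 129*d + 20) - 12*d^3 - 116*d^2 - 163*d - 24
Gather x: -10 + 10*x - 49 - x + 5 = 9*x - 54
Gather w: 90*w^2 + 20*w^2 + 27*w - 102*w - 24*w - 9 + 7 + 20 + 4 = 110*w^2 - 99*w + 22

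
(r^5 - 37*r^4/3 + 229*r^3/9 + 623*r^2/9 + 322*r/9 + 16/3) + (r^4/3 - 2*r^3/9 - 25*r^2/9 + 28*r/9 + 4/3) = r^5 - 12*r^4 + 227*r^3/9 + 598*r^2/9 + 350*r/9 + 20/3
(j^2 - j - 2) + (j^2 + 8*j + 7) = 2*j^2 + 7*j + 5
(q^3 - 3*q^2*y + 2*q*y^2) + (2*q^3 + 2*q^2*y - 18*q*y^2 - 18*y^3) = 3*q^3 - q^2*y - 16*q*y^2 - 18*y^3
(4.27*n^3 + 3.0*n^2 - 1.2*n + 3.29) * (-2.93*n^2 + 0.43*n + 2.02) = -12.5111*n^5 - 6.9539*n^4 + 13.4314*n^3 - 4.0957*n^2 - 1.0093*n + 6.6458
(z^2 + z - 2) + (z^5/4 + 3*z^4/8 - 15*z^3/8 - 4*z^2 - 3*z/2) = z^5/4 + 3*z^4/8 - 15*z^3/8 - 3*z^2 - z/2 - 2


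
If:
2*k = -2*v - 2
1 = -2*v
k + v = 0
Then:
No Solution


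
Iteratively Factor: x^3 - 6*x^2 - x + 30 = (x - 3)*(x^2 - 3*x - 10) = (x - 5)*(x - 3)*(x + 2)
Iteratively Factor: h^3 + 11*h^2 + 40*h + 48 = (h + 3)*(h^2 + 8*h + 16) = (h + 3)*(h + 4)*(h + 4)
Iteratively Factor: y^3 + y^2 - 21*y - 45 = (y - 5)*(y^2 + 6*y + 9) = (y - 5)*(y + 3)*(y + 3)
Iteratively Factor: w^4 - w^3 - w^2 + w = (w - 1)*(w^3 - w) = (w - 1)^2*(w^2 + w) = (w - 1)^2*(w + 1)*(w)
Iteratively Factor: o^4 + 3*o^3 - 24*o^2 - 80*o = (o - 5)*(o^3 + 8*o^2 + 16*o) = (o - 5)*(o + 4)*(o^2 + 4*o) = (o - 5)*(o + 4)^2*(o)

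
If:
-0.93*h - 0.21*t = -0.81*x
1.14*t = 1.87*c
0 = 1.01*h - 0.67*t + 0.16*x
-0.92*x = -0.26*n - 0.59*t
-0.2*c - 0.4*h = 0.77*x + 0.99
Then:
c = -0.60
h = -0.52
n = -0.78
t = -0.99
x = -0.86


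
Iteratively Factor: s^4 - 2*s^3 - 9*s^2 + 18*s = (s - 3)*(s^3 + s^2 - 6*s) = s*(s - 3)*(s^2 + s - 6) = s*(s - 3)*(s - 2)*(s + 3)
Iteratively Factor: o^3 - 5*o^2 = (o)*(o^2 - 5*o) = o*(o - 5)*(o)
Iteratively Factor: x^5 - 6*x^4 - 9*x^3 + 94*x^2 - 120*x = (x + 4)*(x^4 - 10*x^3 + 31*x^2 - 30*x) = (x - 2)*(x + 4)*(x^3 - 8*x^2 + 15*x) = x*(x - 2)*(x + 4)*(x^2 - 8*x + 15) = x*(x - 3)*(x - 2)*(x + 4)*(x - 5)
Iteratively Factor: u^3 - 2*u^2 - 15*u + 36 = (u - 3)*(u^2 + u - 12) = (u - 3)*(u + 4)*(u - 3)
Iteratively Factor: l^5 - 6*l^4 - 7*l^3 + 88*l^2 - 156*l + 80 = (l + 4)*(l^4 - 10*l^3 + 33*l^2 - 44*l + 20) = (l - 1)*(l + 4)*(l^3 - 9*l^2 + 24*l - 20) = (l - 2)*(l - 1)*(l + 4)*(l^2 - 7*l + 10) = (l - 2)^2*(l - 1)*(l + 4)*(l - 5)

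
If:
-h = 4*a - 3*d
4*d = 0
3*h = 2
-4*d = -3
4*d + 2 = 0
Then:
No Solution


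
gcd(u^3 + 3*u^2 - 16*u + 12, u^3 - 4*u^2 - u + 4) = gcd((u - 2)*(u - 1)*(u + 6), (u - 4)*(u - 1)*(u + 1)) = u - 1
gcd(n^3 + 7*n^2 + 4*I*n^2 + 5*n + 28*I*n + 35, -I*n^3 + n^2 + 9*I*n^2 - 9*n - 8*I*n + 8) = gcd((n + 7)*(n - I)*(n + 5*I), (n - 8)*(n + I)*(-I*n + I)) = 1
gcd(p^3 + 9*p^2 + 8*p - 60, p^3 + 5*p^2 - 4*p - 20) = p^2 + 3*p - 10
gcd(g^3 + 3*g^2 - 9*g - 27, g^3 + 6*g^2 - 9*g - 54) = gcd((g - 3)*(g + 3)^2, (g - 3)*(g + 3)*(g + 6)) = g^2 - 9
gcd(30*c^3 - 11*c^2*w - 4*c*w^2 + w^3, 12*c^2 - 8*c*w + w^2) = -2*c + w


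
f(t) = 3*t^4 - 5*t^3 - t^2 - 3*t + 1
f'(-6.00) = -3123.00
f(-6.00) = 4951.00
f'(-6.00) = -3123.00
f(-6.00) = 4951.00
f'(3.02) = 184.68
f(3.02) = 94.65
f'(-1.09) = -34.18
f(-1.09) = 13.79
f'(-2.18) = -194.25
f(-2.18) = 122.34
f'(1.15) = -6.89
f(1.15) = -6.13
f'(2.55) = 93.34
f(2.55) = 30.79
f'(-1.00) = -28.00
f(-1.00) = 11.00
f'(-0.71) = -13.44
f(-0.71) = 5.18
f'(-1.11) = -35.67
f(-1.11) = 14.49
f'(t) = 12*t^3 - 15*t^2 - 2*t - 3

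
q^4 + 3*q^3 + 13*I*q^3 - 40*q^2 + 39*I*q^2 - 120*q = q*(q + 3)*(q + 5*I)*(q + 8*I)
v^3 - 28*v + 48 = (v - 4)*(v - 2)*(v + 6)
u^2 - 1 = (u - 1)*(u + 1)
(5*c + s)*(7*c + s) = 35*c^2 + 12*c*s + s^2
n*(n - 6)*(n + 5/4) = n^3 - 19*n^2/4 - 15*n/2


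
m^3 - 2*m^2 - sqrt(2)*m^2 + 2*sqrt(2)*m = m*(m - 2)*(m - sqrt(2))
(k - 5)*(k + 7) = k^2 + 2*k - 35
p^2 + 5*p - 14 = (p - 2)*(p + 7)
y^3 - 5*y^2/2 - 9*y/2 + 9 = (y - 3)*(y - 3/2)*(y + 2)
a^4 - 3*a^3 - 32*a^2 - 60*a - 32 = (a - 8)*(a + 1)*(a + 2)^2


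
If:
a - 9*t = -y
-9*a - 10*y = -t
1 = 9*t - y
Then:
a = 1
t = 1/89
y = -80/89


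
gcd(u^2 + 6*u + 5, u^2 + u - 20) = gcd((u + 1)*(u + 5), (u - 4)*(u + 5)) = u + 5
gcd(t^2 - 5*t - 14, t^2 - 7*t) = t - 7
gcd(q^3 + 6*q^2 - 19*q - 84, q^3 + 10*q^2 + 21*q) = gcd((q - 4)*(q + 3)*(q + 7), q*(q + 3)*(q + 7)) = q^2 + 10*q + 21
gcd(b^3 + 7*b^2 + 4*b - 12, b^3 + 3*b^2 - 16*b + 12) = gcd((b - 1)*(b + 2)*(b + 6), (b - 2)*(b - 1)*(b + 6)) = b^2 + 5*b - 6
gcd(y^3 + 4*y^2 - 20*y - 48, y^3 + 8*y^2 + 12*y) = y^2 + 8*y + 12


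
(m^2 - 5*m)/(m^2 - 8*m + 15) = m/(m - 3)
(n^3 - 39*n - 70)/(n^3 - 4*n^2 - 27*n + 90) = (n^2 - 5*n - 14)/(n^2 - 9*n + 18)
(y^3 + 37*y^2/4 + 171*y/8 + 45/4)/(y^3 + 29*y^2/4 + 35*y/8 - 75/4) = (4*y + 3)/(4*y - 5)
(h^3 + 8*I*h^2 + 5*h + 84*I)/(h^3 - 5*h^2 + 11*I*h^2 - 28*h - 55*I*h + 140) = (h - 3*I)/(h - 5)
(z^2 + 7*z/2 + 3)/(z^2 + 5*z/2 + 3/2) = (z + 2)/(z + 1)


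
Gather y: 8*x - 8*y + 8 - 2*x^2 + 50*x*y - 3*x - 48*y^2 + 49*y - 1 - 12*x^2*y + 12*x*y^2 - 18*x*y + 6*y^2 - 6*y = -2*x^2 + 5*x + y^2*(12*x - 42) + y*(-12*x^2 + 32*x + 35) + 7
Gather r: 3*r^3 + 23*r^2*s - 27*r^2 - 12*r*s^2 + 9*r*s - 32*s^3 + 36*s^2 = 3*r^3 + r^2*(23*s - 27) + r*(-12*s^2 + 9*s) - 32*s^3 + 36*s^2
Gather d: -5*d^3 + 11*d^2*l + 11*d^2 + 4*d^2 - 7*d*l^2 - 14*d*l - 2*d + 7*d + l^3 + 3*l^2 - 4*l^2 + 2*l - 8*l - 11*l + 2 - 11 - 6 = -5*d^3 + d^2*(11*l + 15) + d*(-7*l^2 - 14*l + 5) + l^3 - l^2 - 17*l - 15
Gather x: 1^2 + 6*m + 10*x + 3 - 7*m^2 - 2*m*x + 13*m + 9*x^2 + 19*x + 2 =-7*m^2 + 19*m + 9*x^2 + x*(29 - 2*m) + 6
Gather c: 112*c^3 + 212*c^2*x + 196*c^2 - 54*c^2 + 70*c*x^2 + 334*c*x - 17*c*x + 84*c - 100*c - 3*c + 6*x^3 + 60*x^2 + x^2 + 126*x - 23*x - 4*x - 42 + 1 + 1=112*c^3 + c^2*(212*x + 142) + c*(70*x^2 + 317*x - 19) + 6*x^3 + 61*x^2 + 99*x - 40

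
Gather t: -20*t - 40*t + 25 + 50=75 - 60*t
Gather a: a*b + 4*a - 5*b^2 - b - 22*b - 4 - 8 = a*(b + 4) - 5*b^2 - 23*b - 12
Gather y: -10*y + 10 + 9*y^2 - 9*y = 9*y^2 - 19*y + 10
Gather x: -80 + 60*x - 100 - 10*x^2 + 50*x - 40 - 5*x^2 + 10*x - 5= -15*x^2 + 120*x - 225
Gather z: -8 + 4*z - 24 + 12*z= 16*z - 32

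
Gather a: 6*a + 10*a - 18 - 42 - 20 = 16*a - 80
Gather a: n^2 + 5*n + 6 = n^2 + 5*n + 6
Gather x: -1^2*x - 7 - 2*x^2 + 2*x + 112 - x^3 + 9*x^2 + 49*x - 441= -x^3 + 7*x^2 + 50*x - 336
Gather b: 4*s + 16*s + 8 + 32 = 20*s + 40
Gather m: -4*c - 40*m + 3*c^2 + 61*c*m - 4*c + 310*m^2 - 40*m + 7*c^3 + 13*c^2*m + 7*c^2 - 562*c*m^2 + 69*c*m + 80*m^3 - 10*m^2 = 7*c^3 + 10*c^2 - 8*c + 80*m^3 + m^2*(300 - 562*c) + m*(13*c^2 + 130*c - 80)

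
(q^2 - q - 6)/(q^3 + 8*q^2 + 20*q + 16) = (q - 3)/(q^2 + 6*q + 8)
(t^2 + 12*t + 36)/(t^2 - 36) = (t + 6)/(t - 6)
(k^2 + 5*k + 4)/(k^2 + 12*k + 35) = (k^2 + 5*k + 4)/(k^2 + 12*k + 35)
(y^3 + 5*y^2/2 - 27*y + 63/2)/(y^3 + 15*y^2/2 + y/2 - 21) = (y - 3)/(y + 2)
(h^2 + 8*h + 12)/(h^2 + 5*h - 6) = (h + 2)/(h - 1)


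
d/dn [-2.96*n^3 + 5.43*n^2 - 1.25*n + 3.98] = -8.88*n^2 + 10.86*n - 1.25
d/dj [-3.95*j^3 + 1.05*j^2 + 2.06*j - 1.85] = -11.85*j^2 + 2.1*j + 2.06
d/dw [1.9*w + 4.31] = 1.90000000000000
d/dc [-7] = 0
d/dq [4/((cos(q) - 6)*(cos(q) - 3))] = 4*(2*cos(q) - 9)*sin(q)/((cos(q) - 6)^2*(cos(q) - 3)^2)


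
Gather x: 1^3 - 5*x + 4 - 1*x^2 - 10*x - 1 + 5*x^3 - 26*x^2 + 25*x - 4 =5*x^3 - 27*x^2 + 10*x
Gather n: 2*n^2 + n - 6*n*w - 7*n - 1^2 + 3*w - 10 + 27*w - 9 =2*n^2 + n*(-6*w - 6) + 30*w - 20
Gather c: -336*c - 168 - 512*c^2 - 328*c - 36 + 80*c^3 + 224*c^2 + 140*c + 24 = 80*c^3 - 288*c^2 - 524*c - 180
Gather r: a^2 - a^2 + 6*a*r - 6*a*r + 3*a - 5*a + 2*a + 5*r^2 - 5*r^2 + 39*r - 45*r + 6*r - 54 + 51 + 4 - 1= 0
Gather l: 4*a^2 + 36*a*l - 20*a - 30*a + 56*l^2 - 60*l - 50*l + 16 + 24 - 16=4*a^2 - 50*a + 56*l^2 + l*(36*a - 110) + 24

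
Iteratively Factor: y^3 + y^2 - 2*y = (y + 2)*(y^2 - y) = (y - 1)*(y + 2)*(y)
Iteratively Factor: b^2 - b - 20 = (b + 4)*(b - 5)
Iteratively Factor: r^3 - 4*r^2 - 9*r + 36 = (r + 3)*(r^2 - 7*r + 12) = (r - 3)*(r + 3)*(r - 4)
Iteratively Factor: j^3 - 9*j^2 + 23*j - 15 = (j - 3)*(j^2 - 6*j + 5) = (j - 5)*(j - 3)*(j - 1)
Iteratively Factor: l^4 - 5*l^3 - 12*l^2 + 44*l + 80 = (l + 2)*(l^3 - 7*l^2 + 2*l + 40) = (l - 4)*(l + 2)*(l^2 - 3*l - 10) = (l - 4)*(l + 2)^2*(l - 5)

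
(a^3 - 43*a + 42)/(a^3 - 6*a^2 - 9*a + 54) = (a^2 + 6*a - 7)/(a^2 - 9)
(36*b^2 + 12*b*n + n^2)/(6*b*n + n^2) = (6*b + n)/n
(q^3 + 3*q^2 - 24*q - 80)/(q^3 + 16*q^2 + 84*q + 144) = (q^2 - q - 20)/(q^2 + 12*q + 36)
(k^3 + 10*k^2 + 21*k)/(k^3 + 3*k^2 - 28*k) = (k + 3)/(k - 4)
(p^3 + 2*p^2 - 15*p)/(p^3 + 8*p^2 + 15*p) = (p - 3)/(p + 3)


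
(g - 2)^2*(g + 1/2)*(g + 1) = g^4 - 5*g^3/2 - 3*g^2/2 + 4*g + 2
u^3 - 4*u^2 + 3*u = u*(u - 3)*(u - 1)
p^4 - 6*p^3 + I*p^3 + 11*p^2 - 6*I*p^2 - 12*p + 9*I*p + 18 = (p - 3)^2*(p - I)*(p + 2*I)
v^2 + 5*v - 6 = (v - 1)*(v + 6)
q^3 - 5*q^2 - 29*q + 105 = (q - 7)*(q - 3)*(q + 5)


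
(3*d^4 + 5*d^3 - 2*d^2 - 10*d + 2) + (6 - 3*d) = 3*d^4 + 5*d^3 - 2*d^2 - 13*d + 8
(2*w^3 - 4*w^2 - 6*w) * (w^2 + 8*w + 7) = 2*w^5 + 12*w^4 - 24*w^3 - 76*w^2 - 42*w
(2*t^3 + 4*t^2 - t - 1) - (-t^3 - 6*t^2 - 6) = 3*t^3 + 10*t^2 - t + 5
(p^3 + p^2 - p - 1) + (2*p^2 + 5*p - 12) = p^3 + 3*p^2 + 4*p - 13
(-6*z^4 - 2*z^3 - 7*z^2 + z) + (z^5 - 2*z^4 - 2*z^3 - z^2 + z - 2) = z^5 - 8*z^4 - 4*z^3 - 8*z^2 + 2*z - 2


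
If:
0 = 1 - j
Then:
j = 1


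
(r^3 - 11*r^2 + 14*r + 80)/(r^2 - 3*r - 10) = r - 8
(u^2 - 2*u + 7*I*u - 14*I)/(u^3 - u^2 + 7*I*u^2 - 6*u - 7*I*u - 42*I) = (u - 2)/(u^2 - u - 6)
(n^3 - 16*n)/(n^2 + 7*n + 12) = n*(n - 4)/(n + 3)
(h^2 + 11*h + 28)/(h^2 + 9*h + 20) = (h + 7)/(h + 5)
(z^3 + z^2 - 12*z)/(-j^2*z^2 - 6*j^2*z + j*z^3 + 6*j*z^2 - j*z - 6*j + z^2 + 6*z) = z*(-z^2 - z + 12)/(j^2*z^2 + 6*j^2*z - j*z^3 - 6*j*z^2 + j*z + 6*j - z^2 - 6*z)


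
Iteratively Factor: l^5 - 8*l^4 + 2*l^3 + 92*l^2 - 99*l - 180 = (l + 1)*(l^4 - 9*l^3 + 11*l^2 + 81*l - 180) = (l - 4)*(l + 1)*(l^3 - 5*l^2 - 9*l + 45) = (l - 5)*(l - 4)*(l + 1)*(l^2 - 9) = (l - 5)*(l - 4)*(l - 3)*(l + 1)*(l + 3)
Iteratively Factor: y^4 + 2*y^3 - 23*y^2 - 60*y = (y + 4)*(y^3 - 2*y^2 - 15*y) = (y + 3)*(y + 4)*(y^2 - 5*y) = y*(y + 3)*(y + 4)*(y - 5)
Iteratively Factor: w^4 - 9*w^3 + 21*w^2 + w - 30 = (w - 5)*(w^3 - 4*w^2 + w + 6) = (w - 5)*(w + 1)*(w^2 - 5*w + 6) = (w - 5)*(w - 3)*(w + 1)*(w - 2)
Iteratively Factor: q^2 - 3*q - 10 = (q + 2)*(q - 5)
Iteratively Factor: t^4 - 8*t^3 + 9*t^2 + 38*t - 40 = (t - 5)*(t^3 - 3*t^2 - 6*t + 8) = (t - 5)*(t - 1)*(t^2 - 2*t - 8) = (t - 5)*(t - 4)*(t - 1)*(t + 2)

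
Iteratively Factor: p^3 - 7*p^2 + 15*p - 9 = (p - 3)*(p^2 - 4*p + 3) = (p - 3)^2*(p - 1)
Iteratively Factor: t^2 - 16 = (t - 4)*(t + 4)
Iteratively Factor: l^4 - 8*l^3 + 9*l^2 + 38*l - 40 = (l + 2)*(l^3 - 10*l^2 + 29*l - 20) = (l - 1)*(l + 2)*(l^2 - 9*l + 20) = (l - 5)*(l - 1)*(l + 2)*(l - 4)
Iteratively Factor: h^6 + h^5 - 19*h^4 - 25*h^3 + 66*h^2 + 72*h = (h - 2)*(h^5 + 3*h^4 - 13*h^3 - 51*h^2 - 36*h) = h*(h - 2)*(h^4 + 3*h^3 - 13*h^2 - 51*h - 36) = h*(h - 2)*(h + 1)*(h^3 + 2*h^2 - 15*h - 36) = h*(h - 2)*(h + 1)*(h + 3)*(h^2 - h - 12) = h*(h - 2)*(h + 1)*(h + 3)^2*(h - 4)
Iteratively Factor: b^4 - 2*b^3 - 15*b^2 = (b)*(b^3 - 2*b^2 - 15*b) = b*(b - 5)*(b^2 + 3*b) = b^2*(b - 5)*(b + 3)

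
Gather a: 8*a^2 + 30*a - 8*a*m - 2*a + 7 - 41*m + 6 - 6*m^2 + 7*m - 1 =8*a^2 + a*(28 - 8*m) - 6*m^2 - 34*m + 12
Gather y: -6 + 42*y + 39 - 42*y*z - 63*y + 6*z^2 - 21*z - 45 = y*(-42*z - 21) + 6*z^2 - 21*z - 12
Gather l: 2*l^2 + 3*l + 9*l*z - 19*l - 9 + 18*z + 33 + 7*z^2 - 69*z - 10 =2*l^2 + l*(9*z - 16) + 7*z^2 - 51*z + 14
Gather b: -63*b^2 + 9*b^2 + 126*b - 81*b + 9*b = -54*b^2 + 54*b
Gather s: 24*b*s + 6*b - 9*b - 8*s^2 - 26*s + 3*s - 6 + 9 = -3*b - 8*s^2 + s*(24*b - 23) + 3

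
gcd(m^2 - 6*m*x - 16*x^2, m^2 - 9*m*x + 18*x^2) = 1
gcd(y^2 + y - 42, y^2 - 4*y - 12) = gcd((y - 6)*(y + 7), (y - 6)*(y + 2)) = y - 6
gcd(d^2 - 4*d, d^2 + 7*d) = d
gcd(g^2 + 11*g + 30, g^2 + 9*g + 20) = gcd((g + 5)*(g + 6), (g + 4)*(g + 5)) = g + 5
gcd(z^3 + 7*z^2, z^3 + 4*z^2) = z^2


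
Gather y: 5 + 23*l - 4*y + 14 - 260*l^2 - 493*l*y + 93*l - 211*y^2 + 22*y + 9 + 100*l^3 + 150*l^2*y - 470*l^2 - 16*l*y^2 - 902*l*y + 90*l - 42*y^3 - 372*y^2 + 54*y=100*l^3 - 730*l^2 + 206*l - 42*y^3 + y^2*(-16*l - 583) + y*(150*l^2 - 1395*l + 72) + 28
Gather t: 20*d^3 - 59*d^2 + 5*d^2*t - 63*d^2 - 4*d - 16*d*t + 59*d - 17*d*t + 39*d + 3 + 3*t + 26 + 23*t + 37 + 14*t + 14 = 20*d^3 - 122*d^2 + 94*d + t*(5*d^2 - 33*d + 40) + 80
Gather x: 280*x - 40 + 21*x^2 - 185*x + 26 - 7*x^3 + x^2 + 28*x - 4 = -7*x^3 + 22*x^2 + 123*x - 18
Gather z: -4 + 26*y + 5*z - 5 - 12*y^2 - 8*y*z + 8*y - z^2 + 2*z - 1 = -12*y^2 + 34*y - z^2 + z*(7 - 8*y) - 10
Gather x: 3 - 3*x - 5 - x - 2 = -4*x - 4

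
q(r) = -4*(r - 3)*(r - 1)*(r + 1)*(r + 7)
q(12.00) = -97812.00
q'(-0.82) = -151.77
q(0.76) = -29.37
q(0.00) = -84.00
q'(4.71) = -1891.67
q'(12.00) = -32432.00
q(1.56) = 70.68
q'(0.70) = 110.19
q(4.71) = -1696.77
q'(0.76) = 115.01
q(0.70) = -36.13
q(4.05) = -714.83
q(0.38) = -66.17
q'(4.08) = -1151.62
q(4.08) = -748.92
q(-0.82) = -30.94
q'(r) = -4*(r - 3)*(r - 1)*(r + 1) - 4*(r - 3)*(r - 1)*(r + 7) - 4*(r - 3)*(r + 1)*(r + 7) - 4*(r - 1)*(r + 1)*(r + 7)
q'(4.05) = -1121.40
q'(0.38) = 75.07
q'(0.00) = 16.00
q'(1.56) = 113.00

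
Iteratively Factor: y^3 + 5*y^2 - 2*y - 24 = (y + 4)*(y^2 + y - 6) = (y - 2)*(y + 4)*(y + 3)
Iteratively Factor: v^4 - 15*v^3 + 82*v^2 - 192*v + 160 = (v - 2)*(v^3 - 13*v^2 + 56*v - 80) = (v - 5)*(v - 2)*(v^2 - 8*v + 16) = (v - 5)*(v - 4)*(v - 2)*(v - 4)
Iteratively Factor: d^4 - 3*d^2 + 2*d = (d)*(d^3 - 3*d + 2) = d*(d - 1)*(d^2 + d - 2) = d*(d - 1)^2*(d + 2)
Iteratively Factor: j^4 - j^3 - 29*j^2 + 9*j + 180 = (j + 3)*(j^3 - 4*j^2 - 17*j + 60) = (j + 3)*(j + 4)*(j^2 - 8*j + 15) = (j - 3)*(j + 3)*(j + 4)*(j - 5)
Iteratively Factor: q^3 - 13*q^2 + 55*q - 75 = (q - 3)*(q^2 - 10*q + 25) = (q - 5)*(q - 3)*(q - 5)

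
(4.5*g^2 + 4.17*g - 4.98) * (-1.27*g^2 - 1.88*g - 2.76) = -5.715*g^4 - 13.7559*g^3 - 13.935*g^2 - 2.1468*g + 13.7448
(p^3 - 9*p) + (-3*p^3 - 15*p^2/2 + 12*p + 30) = -2*p^3 - 15*p^2/2 + 3*p + 30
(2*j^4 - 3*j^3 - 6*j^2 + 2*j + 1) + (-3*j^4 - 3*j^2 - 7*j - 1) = -j^4 - 3*j^3 - 9*j^2 - 5*j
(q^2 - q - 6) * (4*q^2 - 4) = 4*q^4 - 4*q^3 - 28*q^2 + 4*q + 24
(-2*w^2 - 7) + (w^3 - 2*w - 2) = w^3 - 2*w^2 - 2*w - 9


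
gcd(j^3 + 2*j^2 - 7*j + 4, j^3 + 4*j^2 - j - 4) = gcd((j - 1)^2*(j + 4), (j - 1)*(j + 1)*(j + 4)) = j^2 + 3*j - 4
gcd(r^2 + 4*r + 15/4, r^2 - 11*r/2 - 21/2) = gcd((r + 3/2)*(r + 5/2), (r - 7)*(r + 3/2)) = r + 3/2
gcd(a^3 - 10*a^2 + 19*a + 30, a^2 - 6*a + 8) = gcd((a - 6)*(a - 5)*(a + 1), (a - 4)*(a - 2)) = 1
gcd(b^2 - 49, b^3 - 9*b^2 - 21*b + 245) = b - 7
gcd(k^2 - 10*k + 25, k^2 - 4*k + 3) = 1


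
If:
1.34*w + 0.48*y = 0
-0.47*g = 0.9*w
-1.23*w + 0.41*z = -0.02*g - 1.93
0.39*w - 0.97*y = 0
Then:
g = 0.00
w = 0.00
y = 0.00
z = -4.71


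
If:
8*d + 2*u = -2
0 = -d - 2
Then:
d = -2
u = 7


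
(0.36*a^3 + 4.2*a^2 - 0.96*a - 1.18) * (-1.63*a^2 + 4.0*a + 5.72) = -0.5868*a^5 - 5.406*a^4 + 20.424*a^3 + 22.1074*a^2 - 10.2112*a - 6.7496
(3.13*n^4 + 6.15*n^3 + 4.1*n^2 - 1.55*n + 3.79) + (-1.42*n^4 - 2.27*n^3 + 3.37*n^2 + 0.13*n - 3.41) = 1.71*n^4 + 3.88*n^3 + 7.47*n^2 - 1.42*n + 0.38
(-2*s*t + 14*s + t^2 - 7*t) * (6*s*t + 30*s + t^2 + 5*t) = -12*s^2*t^2 + 24*s^2*t + 420*s^2 + 4*s*t^3 - 8*s*t^2 - 140*s*t + t^4 - 2*t^3 - 35*t^2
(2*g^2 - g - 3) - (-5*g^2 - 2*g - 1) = 7*g^2 + g - 2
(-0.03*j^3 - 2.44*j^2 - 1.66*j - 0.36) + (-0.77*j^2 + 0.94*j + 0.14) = -0.03*j^3 - 3.21*j^2 - 0.72*j - 0.22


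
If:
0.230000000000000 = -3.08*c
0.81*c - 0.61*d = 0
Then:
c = -0.07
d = -0.10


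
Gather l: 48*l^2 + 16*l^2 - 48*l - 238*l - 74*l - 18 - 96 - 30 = 64*l^2 - 360*l - 144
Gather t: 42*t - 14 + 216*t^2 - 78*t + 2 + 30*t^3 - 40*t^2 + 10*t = 30*t^3 + 176*t^2 - 26*t - 12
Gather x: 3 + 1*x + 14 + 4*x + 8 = 5*x + 25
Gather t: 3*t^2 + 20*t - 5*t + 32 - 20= 3*t^2 + 15*t + 12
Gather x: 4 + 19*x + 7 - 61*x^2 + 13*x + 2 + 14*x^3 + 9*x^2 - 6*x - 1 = 14*x^3 - 52*x^2 + 26*x + 12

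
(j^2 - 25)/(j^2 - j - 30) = (j - 5)/(j - 6)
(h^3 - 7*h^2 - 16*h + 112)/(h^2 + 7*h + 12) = (h^2 - 11*h + 28)/(h + 3)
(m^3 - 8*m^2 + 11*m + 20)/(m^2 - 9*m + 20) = m + 1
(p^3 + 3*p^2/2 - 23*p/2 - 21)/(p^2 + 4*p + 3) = (p^2 - 3*p/2 - 7)/(p + 1)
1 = 1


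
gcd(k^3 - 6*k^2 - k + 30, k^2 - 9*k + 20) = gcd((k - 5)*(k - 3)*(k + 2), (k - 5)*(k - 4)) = k - 5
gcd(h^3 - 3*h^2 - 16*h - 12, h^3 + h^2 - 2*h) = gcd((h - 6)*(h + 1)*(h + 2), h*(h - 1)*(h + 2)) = h + 2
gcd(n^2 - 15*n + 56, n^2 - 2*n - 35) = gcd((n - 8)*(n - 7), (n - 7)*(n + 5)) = n - 7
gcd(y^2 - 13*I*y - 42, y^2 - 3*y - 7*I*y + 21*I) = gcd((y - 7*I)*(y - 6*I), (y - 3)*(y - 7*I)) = y - 7*I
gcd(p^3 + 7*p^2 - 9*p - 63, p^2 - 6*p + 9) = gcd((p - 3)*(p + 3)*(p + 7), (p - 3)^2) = p - 3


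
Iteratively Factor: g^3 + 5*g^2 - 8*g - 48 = (g + 4)*(g^2 + g - 12) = (g - 3)*(g + 4)*(g + 4)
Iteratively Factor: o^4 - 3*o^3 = (o)*(o^3 - 3*o^2) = o*(o - 3)*(o^2) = o^2*(o - 3)*(o)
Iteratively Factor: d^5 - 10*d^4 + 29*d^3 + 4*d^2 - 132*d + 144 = (d + 2)*(d^4 - 12*d^3 + 53*d^2 - 102*d + 72) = (d - 3)*(d + 2)*(d^3 - 9*d^2 + 26*d - 24) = (d - 3)*(d - 2)*(d + 2)*(d^2 - 7*d + 12) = (d - 4)*(d - 3)*(d - 2)*(d + 2)*(d - 3)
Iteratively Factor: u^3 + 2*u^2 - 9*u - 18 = (u + 3)*(u^2 - u - 6) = (u - 3)*(u + 3)*(u + 2)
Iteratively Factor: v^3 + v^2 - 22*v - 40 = (v - 5)*(v^2 + 6*v + 8) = (v - 5)*(v + 4)*(v + 2)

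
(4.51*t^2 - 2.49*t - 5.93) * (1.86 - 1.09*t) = -4.9159*t^3 + 11.1027*t^2 + 1.8323*t - 11.0298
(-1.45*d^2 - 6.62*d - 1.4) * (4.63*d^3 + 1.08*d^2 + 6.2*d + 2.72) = -6.7135*d^5 - 32.2166*d^4 - 22.6216*d^3 - 46.5*d^2 - 26.6864*d - 3.808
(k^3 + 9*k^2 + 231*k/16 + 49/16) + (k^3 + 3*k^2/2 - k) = 2*k^3 + 21*k^2/2 + 215*k/16 + 49/16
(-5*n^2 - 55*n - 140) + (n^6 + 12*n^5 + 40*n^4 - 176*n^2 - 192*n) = n^6 + 12*n^5 + 40*n^4 - 181*n^2 - 247*n - 140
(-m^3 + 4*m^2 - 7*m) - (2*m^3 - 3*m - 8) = -3*m^3 + 4*m^2 - 4*m + 8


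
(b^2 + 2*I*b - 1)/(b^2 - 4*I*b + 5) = (b + I)/(b - 5*I)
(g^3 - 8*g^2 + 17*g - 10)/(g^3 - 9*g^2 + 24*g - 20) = (g - 1)/(g - 2)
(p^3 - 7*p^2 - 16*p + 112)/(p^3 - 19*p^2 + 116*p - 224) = (p + 4)/(p - 8)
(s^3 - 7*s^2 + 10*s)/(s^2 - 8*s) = (s^2 - 7*s + 10)/(s - 8)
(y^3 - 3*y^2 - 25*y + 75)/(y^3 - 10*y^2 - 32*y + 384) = (y^3 - 3*y^2 - 25*y + 75)/(y^3 - 10*y^2 - 32*y + 384)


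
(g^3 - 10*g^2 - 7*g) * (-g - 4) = -g^4 + 6*g^3 + 47*g^2 + 28*g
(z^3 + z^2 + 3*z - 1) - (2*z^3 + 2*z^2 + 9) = -z^3 - z^2 + 3*z - 10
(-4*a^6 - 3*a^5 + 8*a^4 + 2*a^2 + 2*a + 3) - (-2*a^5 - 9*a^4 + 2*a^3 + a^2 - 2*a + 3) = -4*a^6 - a^5 + 17*a^4 - 2*a^3 + a^2 + 4*a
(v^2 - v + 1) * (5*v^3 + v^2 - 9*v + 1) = 5*v^5 - 4*v^4 - 5*v^3 + 11*v^2 - 10*v + 1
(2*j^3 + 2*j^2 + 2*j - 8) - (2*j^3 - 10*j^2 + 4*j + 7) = 12*j^2 - 2*j - 15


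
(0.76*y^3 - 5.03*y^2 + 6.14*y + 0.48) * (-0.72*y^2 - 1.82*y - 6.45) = -0.5472*y^5 + 2.2384*y^4 - 0.168200000000001*y^3 + 20.9231*y^2 - 40.4766*y - 3.096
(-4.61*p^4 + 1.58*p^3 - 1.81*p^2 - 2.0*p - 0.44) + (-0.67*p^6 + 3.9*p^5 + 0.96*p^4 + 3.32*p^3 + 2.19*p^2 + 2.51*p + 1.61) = -0.67*p^6 + 3.9*p^5 - 3.65*p^4 + 4.9*p^3 + 0.38*p^2 + 0.51*p + 1.17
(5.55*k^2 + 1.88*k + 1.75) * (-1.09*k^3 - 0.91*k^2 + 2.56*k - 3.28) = -6.0495*k^5 - 7.0997*k^4 + 10.5897*k^3 - 14.9837*k^2 - 1.6864*k - 5.74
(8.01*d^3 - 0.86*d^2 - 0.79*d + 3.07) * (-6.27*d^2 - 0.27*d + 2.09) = -50.2227*d^5 + 3.2295*d^4 + 21.9264*d^3 - 20.833*d^2 - 2.48*d + 6.4163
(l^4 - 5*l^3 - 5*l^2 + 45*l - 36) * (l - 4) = l^5 - 9*l^4 + 15*l^3 + 65*l^2 - 216*l + 144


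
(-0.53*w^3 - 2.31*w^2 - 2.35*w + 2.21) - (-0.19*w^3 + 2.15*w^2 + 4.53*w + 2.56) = -0.34*w^3 - 4.46*w^2 - 6.88*w - 0.35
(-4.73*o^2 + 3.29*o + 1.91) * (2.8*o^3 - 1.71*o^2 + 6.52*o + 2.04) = -13.244*o^5 + 17.3003*o^4 - 31.1175*o^3 + 8.5355*o^2 + 19.1648*o + 3.8964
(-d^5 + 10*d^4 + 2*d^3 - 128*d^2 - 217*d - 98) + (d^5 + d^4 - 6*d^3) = 11*d^4 - 4*d^3 - 128*d^2 - 217*d - 98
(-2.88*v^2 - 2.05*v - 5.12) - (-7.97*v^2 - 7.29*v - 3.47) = 5.09*v^2 + 5.24*v - 1.65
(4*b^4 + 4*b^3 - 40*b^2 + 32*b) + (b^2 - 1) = 4*b^4 + 4*b^3 - 39*b^2 + 32*b - 1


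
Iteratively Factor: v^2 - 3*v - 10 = (v + 2)*(v - 5)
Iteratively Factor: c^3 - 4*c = (c)*(c^2 - 4) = c*(c - 2)*(c + 2)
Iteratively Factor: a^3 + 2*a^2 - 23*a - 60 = (a - 5)*(a^2 + 7*a + 12) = (a - 5)*(a + 3)*(a + 4)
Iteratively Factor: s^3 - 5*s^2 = (s - 5)*(s^2) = s*(s - 5)*(s)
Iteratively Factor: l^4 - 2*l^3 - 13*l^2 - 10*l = (l)*(l^3 - 2*l^2 - 13*l - 10) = l*(l + 1)*(l^2 - 3*l - 10) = l*(l + 1)*(l + 2)*(l - 5)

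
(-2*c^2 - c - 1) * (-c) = 2*c^3 + c^2 + c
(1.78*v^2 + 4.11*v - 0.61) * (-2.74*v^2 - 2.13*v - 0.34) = -4.8772*v^4 - 15.0528*v^3 - 7.6881*v^2 - 0.0981000000000003*v + 0.2074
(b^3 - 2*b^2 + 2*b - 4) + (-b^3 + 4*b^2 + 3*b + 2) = 2*b^2 + 5*b - 2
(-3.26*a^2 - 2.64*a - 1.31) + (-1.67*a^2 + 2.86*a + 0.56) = -4.93*a^2 + 0.22*a - 0.75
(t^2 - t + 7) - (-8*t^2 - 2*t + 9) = 9*t^2 + t - 2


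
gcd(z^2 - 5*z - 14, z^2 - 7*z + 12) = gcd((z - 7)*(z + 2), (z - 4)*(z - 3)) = 1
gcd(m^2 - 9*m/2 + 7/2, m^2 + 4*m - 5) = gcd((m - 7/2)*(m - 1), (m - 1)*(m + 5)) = m - 1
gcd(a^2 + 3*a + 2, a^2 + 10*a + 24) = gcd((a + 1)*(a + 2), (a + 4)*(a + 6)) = 1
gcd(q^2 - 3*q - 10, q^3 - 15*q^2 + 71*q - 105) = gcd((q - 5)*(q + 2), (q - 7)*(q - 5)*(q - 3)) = q - 5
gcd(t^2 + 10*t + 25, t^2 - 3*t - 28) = 1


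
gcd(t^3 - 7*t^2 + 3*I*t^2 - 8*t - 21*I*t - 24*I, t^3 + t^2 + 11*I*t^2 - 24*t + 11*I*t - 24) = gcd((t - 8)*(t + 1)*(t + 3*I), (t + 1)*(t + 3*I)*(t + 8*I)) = t^2 + t*(1 + 3*I) + 3*I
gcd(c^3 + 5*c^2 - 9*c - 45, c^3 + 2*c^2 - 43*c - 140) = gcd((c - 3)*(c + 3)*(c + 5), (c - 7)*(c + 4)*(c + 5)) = c + 5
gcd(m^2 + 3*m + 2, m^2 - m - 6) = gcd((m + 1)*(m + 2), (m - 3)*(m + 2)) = m + 2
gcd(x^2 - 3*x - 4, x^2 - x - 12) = x - 4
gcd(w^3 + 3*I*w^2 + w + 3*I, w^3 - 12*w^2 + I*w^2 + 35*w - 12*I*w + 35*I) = w + I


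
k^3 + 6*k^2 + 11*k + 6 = (k + 1)*(k + 2)*(k + 3)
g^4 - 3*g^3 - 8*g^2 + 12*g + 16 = (g - 4)*(g - 2)*(g + 1)*(g + 2)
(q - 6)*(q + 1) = q^2 - 5*q - 6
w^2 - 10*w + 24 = (w - 6)*(w - 4)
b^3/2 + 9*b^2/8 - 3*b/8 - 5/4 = (b/2 + 1)*(b - 1)*(b + 5/4)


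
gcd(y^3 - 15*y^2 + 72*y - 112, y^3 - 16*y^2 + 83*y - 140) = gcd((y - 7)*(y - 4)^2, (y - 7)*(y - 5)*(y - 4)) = y^2 - 11*y + 28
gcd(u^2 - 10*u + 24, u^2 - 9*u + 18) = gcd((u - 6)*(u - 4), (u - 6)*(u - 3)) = u - 6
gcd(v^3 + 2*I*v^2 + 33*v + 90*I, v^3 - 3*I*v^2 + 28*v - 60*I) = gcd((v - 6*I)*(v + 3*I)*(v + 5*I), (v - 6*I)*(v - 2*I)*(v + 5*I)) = v^2 - I*v + 30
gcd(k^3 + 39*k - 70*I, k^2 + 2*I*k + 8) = k - 2*I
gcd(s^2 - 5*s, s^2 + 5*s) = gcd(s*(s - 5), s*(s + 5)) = s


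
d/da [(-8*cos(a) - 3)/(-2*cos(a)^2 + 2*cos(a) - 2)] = (-8*sin(a)^2 + 6*cos(a) - 3)*sin(a)/(2*(sin(a)^2 + cos(a) - 2)^2)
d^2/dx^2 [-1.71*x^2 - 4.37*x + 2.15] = -3.42000000000000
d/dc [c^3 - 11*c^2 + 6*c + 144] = 3*c^2 - 22*c + 6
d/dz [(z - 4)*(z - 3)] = 2*z - 7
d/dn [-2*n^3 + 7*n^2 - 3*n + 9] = -6*n^2 + 14*n - 3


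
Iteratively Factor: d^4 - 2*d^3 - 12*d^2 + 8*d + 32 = (d + 2)*(d^3 - 4*d^2 - 4*d + 16) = (d - 2)*(d + 2)*(d^2 - 2*d - 8) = (d - 2)*(d + 2)^2*(d - 4)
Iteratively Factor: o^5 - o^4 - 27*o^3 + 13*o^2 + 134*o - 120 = (o - 2)*(o^4 + o^3 - 25*o^2 - 37*o + 60) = (o - 5)*(o - 2)*(o^3 + 6*o^2 + 5*o - 12) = (o - 5)*(o - 2)*(o + 4)*(o^2 + 2*o - 3) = (o - 5)*(o - 2)*(o + 3)*(o + 4)*(o - 1)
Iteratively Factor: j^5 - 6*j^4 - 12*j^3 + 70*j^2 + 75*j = (j)*(j^4 - 6*j^3 - 12*j^2 + 70*j + 75) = j*(j + 3)*(j^3 - 9*j^2 + 15*j + 25) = j*(j - 5)*(j + 3)*(j^2 - 4*j - 5) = j*(j - 5)^2*(j + 3)*(j + 1)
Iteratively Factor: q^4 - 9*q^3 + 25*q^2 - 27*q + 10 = (q - 1)*(q^3 - 8*q^2 + 17*q - 10) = (q - 2)*(q - 1)*(q^2 - 6*q + 5) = (q - 2)*(q - 1)^2*(q - 5)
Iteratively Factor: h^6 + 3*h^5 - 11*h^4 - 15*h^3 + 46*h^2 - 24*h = (h - 2)*(h^5 + 5*h^4 - h^3 - 17*h^2 + 12*h) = (h - 2)*(h + 4)*(h^4 + h^3 - 5*h^2 + 3*h) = (h - 2)*(h - 1)*(h + 4)*(h^3 + 2*h^2 - 3*h) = (h - 2)*(h - 1)*(h + 3)*(h + 4)*(h^2 - h) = (h - 2)*(h - 1)^2*(h + 3)*(h + 4)*(h)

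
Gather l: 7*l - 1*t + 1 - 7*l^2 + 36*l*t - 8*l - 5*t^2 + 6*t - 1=-7*l^2 + l*(36*t - 1) - 5*t^2 + 5*t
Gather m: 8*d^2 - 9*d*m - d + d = 8*d^2 - 9*d*m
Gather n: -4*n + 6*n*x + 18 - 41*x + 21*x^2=n*(6*x - 4) + 21*x^2 - 41*x + 18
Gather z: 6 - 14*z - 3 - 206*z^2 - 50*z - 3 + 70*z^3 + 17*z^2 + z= 70*z^3 - 189*z^2 - 63*z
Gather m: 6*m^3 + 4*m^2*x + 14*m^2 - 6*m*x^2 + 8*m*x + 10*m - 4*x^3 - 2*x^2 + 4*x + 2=6*m^3 + m^2*(4*x + 14) + m*(-6*x^2 + 8*x + 10) - 4*x^3 - 2*x^2 + 4*x + 2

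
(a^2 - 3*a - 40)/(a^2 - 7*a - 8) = (a + 5)/(a + 1)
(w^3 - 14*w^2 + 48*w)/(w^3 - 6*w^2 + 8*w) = (w^2 - 14*w + 48)/(w^2 - 6*w + 8)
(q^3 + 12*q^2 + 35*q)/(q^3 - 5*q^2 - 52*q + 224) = q*(q + 5)/(q^2 - 12*q + 32)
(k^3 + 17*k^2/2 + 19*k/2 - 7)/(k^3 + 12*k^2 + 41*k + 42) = (k - 1/2)/(k + 3)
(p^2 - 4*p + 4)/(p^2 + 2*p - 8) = (p - 2)/(p + 4)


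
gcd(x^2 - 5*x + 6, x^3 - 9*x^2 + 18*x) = x - 3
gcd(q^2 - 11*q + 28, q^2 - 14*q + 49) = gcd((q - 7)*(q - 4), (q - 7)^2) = q - 7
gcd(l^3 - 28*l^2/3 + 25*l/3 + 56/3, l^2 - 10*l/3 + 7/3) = l - 7/3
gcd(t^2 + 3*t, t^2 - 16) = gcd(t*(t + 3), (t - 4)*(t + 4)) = 1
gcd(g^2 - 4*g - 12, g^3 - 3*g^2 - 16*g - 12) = g^2 - 4*g - 12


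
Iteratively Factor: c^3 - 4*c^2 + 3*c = (c - 3)*(c^2 - c) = c*(c - 3)*(c - 1)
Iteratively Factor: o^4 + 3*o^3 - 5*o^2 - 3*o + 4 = (o + 4)*(o^3 - o^2 - o + 1) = (o + 1)*(o + 4)*(o^2 - 2*o + 1) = (o - 1)*(o + 1)*(o + 4)*(o - 1)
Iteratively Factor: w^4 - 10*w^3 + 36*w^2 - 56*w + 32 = (w - 2)*(w^3 - 8*w^2 + 20*w - 16) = (w - 2)^2*(w^2 - 6*w + 8) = (w - 4)*(w - 2)^2*(w - 2)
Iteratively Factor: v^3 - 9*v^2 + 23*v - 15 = (v - 5)*(v^2 - 4*v + 3) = (v - 5)*(v - 1)*(v - 3)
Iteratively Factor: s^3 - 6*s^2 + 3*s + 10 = (s - 5)*(s^2 - s - 2) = (s - 5)*(s - 2)*(s + 1)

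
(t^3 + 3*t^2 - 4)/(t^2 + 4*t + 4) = t - 1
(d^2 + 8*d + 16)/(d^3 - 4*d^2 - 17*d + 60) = (d + 4)/(d^2 - 8*d + 15)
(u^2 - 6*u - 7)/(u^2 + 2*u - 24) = (u^2 - 6*u - 7)/(u^2 + 2*u - 24)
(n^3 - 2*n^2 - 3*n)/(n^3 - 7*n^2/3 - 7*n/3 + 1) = 3*n/(3*n - 1)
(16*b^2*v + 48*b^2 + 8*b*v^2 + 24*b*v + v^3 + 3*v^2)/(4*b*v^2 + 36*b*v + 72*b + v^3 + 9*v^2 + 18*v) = (4*b + v)/(v + 6)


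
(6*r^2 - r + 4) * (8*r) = 48*r^3 - 8*r^2 + 32*r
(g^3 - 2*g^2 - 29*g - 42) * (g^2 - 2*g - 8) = g^5 - 4*g^4 - 33*g^3 + 32*g^2 + 316*g + 336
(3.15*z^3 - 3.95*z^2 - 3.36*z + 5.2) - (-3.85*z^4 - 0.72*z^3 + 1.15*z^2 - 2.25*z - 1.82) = 3.85*z^4 + 3.87*z^3 - 5.1*z^2 - 1.11*z + 7.02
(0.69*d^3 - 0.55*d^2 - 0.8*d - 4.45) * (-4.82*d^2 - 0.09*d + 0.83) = -3.3258*d^5 + 2.5889*d^4 + 4.4782*d^3 + 21.0645*d^2 - 0.2635*d - 3.6935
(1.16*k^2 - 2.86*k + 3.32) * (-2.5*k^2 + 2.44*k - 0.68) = -2.9*k^4 + 9.9804*k^3 - 16.0672*k^2 + 10.0456*k - 2.2576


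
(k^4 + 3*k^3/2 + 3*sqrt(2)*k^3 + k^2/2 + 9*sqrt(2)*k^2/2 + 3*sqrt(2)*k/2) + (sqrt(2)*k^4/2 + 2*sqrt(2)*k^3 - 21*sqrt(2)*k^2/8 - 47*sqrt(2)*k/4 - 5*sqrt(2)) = sqrt(2)*k^4/2 + k^4 + 3*k^3/2 + 5*sqrt(2)*k^3 + k^2/2 + 15*sqrt(2)*k^2/8 - 41*sqrt(2)*k/4 - 5*sqrt(2)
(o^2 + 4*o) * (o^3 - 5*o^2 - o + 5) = o^5 - o^4 - 21*o^3 + o^2 + 20*o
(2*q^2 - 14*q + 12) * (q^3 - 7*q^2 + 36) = 2*q^5 - 28*q^4 + 110*q^3 - 12*q^2 - 504*q + 432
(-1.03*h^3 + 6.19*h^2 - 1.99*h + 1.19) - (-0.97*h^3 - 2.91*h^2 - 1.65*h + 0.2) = -0.0600000000000001*h^3 + 9.1*h^2 - 0.34*h + 0.99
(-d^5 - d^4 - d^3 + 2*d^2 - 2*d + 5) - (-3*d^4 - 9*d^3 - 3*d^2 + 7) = -d^5 + 2*d^4 + 8*d^3 + 5*d^2 - 2*d - 2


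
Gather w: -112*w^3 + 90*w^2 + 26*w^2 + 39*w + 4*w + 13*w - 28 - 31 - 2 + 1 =-112*w^3 + 116*w^2 + 56*w - 60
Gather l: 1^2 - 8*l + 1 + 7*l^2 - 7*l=7*l^2 - 15*l + 2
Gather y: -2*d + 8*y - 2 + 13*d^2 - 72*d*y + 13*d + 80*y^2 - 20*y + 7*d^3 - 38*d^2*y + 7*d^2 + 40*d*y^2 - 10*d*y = 7*d^3 + 20*d^2 + 11*d + y^2*(40*d + 80) + y*(-38*d^2 - 82*d - 12) - 2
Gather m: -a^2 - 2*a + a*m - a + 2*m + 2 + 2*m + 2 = -a^2 - 3*a + m*(a + 4) + 4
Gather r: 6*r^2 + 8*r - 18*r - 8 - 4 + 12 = 6*r^2 - 10*r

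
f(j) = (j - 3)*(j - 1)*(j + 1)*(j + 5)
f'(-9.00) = -2144.00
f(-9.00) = 3840.00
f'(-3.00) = 40.00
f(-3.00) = -96.00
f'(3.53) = 135.75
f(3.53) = 51.81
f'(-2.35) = 54.42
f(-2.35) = -64.12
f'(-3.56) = 7.49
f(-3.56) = -110.27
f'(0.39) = -13.33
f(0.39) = 11.93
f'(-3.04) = 38.35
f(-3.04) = -97.57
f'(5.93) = 853.34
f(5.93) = 1094.13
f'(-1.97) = 53.74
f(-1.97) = -43.38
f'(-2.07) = 54.47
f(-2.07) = -48.80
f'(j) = (j - 3)*(j - 1)*(j + 1) + (j - 3)*(j - 1)*(j + 5) + (j - 3)*(j + 1)*(j + 5) + (j - 1)*(j + 1)*(j + 5)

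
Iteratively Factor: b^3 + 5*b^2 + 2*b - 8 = (b + 2)*(b^2 + 3*b - 4) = (b - 1)*(b + 2)*(b + 4)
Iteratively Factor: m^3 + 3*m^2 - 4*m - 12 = (m - 2)*(m^2 + 5*m + 6) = (m - 2)*(m + 3)*(m + 2)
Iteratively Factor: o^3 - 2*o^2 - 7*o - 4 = (o + 1)*(o^2 - 3*o - 4) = (o + 1)^2*(o - 4)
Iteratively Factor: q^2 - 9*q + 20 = (q - 4)*(q - 5)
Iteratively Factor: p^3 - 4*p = (p + 2)*(p^2 - 2*p) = (p - 2)*(p + 2)*(p)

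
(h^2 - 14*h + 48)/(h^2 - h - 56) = (h - 6)/(h + 7)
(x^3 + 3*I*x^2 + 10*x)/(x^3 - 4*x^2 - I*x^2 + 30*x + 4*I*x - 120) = x*(x - 2*I)/(x^2 - 2*x*(2 + 3*I) + 24*I)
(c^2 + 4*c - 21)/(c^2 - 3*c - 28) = (-c^2 - 4*c + 21)/(-c^2 + 3*c + 28)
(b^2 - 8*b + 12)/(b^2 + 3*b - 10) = (b - 6)/(b + 5)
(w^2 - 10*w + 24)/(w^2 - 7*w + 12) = (w - 6)/(w - 3)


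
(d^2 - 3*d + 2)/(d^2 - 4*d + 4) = (d - 1)/(d - 2)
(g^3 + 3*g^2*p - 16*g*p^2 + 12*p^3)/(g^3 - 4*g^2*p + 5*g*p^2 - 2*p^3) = (-g - 6*p)/(-g + p)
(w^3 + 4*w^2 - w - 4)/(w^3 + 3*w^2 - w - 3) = (w + 4)/(w + 3)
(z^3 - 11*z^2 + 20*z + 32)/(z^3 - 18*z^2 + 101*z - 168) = (z^2 - 3*z - 4)/(z^2 - 10*z + 21)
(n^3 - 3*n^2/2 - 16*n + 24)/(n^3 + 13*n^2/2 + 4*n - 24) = (n - 4)/(n + 4)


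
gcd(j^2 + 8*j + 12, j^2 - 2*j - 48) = j + 6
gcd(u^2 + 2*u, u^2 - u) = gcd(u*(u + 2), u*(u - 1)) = u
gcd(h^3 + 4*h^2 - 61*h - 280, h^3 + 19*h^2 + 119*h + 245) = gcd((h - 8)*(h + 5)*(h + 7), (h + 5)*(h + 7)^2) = h^2 + 12*h + 35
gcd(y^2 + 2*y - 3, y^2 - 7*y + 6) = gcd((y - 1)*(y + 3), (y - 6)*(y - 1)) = y - 1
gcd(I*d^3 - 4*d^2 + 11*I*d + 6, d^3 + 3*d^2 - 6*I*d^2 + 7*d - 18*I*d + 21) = 1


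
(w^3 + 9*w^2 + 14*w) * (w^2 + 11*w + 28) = w^5 + 20*w^4 + 141*w^3 + 406*w^2 + 392*w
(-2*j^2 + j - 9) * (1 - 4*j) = 8*j^3 - 6*j^2 + 37*j - 9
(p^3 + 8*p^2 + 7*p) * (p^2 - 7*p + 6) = p^5 + p^4 - 43*p^3 - p^2 + 42*p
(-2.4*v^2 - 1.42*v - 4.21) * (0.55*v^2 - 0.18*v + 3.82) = -1.32*v^4 - 0.349*v^3 - 11.2279*v^2 - 4.6666*v - 16.0822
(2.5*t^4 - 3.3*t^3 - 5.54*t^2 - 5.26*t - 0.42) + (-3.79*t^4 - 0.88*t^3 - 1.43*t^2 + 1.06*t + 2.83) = -1.29*t^4 - 4.18*t^3 - 6.97*t^2 - 4.2*t + 2.41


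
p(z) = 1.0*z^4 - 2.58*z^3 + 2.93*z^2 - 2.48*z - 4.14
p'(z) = 4.0*z^3 - 7.74*z^2 + 5.86*z - 2.48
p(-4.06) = 498.60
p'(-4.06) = -421.55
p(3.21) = 38.93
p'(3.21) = 68.88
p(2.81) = 17.13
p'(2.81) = 41.62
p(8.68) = 4184.32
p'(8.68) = 2081.12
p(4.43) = 203.21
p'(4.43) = 219.34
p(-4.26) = 588.39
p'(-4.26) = -477.14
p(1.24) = -5.26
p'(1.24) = 0.51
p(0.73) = -5.11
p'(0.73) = -0.77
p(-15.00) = 60024.81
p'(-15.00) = -15331.88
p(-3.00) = 180.33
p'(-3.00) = -197.72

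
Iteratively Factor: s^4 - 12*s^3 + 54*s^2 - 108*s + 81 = (s - 3)*(s^3 - 9*s^2 + 27*s - 27) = (s - 3)^2*(s^2 - 6*s + 9) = (s - 3)^3*(s - 3)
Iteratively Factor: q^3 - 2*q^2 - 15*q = (q + 3)*(q^2 - 5*q) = q*(q + 3)*(q - 5)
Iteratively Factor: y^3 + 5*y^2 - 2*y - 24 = (y + 4)*(y^2 + y - 6) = (y - 2)*(y + 4)*(y + 3)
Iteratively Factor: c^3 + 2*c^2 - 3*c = (c - 1)*(c^2 + 3*c) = c*(c - 1)*(c + 3)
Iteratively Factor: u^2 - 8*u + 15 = (u - 3)*(u - 5)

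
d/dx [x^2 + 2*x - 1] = 2*x + 2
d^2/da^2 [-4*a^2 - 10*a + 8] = -8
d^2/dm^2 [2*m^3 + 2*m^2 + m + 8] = 12*m + 4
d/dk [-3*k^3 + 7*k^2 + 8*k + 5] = -9*k^2 + 14*k + 8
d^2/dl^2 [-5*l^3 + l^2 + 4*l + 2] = 2 - 30*l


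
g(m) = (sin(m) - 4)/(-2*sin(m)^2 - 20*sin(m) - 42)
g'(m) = (4*sin(m)*cos(m) + 20*cos(m))*(sin(m) - 4)/(-2*sin(m)^2 - 20*sin(m) - 42)^2 + cos(m)/(-2*sin(m)^2 - 20*sin(m) - 42) = (sin(m)^2 - 8*sin(m) - 61)*cos(m)/(2*(sin(m)^2 + 10*sin(m) + 21)^2)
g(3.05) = 0.09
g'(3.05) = 0.06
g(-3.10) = 0.10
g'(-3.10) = 0.07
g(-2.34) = 0.16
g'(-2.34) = 0.09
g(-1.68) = 0.21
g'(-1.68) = 0.02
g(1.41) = 0.05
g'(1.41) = -0.01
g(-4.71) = 0.05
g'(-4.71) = 0.00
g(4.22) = 0.19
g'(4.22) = 0.07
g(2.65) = 0.07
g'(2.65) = 0.04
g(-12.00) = 0.06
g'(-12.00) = -0.04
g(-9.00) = 0.13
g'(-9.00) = 0.09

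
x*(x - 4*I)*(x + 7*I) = x^3 + 3*I*x^2 + 28*x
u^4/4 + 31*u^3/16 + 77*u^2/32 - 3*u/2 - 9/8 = (u/4 + 1/2)*(u - 3/4)*(u + 1/2)*(u + 6)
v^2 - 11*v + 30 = (v - 6)*(v - 5)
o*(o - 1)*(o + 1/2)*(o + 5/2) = o^4 + 2*o^3 - 7*o^2/4 - 5*o/4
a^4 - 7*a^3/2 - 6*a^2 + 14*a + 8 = (a - 4)*(a - 2)*(a + 1/2)*(a + 2)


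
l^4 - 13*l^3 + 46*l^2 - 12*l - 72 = (l - 6)^2*(l - 2)*(l + 1)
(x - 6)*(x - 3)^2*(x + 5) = x^4 - 7*x^3 - 15*x^2 + 171*x - 270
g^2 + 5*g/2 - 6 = (g - 3/2)*(g + 4)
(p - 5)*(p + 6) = p^2 + p - 30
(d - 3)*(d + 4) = d^2 + d - 12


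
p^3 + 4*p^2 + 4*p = p*(p + 2)^2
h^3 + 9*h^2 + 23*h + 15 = (h + 1)*(h + 3)*(h + 5)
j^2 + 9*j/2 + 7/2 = (j + 1)*(j + 7/2)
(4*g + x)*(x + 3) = 4*g*x + 12*g + x^2 + 3*x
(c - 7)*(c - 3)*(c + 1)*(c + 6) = c^4 - 3*c^3 - 43*c^2 + 87*c + 126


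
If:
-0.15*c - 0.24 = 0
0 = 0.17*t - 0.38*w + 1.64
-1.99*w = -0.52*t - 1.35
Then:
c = -1.60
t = -19.55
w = -4.43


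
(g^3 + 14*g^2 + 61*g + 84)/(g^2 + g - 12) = (g^2 + 10*g + 21)/(g - 3)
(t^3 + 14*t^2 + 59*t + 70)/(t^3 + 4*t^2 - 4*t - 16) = (t^2 + 12*t + 35)/(t^2 + 2*t - 8)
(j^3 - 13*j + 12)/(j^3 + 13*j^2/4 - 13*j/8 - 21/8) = 8*(j^2 + j - 12)/(8*j^2 + 34*j + 21)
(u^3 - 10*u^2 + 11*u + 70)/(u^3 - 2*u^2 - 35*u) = (u^2 - 3*u - 10)/(u*(u + 5))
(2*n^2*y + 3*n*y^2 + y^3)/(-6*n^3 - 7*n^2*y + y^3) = y/(-3*n + y)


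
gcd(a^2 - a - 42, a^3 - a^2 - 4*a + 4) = 1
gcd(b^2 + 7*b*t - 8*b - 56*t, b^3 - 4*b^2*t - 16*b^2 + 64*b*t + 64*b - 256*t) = b - 8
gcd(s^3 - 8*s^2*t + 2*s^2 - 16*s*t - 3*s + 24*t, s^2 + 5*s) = 1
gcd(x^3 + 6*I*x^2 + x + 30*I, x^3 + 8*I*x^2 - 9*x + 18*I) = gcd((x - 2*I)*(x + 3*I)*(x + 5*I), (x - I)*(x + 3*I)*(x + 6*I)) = x + 3*I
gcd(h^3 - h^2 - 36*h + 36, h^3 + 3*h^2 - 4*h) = h - 1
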